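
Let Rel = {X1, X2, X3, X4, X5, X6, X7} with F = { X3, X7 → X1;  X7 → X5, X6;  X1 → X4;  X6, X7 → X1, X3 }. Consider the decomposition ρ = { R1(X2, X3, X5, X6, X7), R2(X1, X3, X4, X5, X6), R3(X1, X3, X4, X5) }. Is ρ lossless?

Chase test. Columns are X1, X2, X3, X4, X5, X6, X7; row i has aⱼ where attribute j ∈ Ri, else bᵢⱼ.
Initial tableau (one row per fragment):
  row 1: b11 a2 a3 b14 a5 a6 a7
  row 2: a1 b22 a3 a4 a5 a6 b27
  row 3: a1 b32 a3 a4 a5 b36 b37
No row becomes fully distinguished — the join is lossy.

No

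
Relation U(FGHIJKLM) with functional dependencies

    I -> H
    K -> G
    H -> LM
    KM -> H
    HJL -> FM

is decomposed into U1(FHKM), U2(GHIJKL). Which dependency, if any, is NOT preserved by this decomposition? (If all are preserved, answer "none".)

Check HJL → FM: no single fragment contains all of {FHJLM}, and the restricted closure of {HJL} across the fragments never reaches {FM}.
I → H is preserved.
K → G is preserved.
H → LM is preserved.
KM → H is preserved.

HJL -> FM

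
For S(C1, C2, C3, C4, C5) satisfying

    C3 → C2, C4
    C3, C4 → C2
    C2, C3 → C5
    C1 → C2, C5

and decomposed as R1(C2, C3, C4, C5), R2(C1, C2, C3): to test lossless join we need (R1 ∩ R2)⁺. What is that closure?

R1 ∩ R2 = {C2, C3}.
C3 → C2, C4 applies, adding C4
C2, C3 → C5 applies, adding C5
Closure: {C2, C3, C4, C5}.

C2, C3, C4, C5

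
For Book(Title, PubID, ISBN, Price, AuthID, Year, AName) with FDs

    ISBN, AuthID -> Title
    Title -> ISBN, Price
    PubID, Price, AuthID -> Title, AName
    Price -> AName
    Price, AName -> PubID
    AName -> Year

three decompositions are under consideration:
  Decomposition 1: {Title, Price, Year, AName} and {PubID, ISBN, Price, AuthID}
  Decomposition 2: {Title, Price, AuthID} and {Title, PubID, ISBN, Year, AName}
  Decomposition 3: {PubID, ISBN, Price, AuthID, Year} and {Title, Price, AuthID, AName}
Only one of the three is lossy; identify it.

Decomposition 1

Decomposition 1: common = {Price}, closure = {PubID, Price, Year, AName} → lossy.
Decomposition 2: common = {Title}, closure = {Title, PubID, ISBN, Price, Year, AName} → lossless.
Decomposition 3: common = {Price, AuthID}, closure = {Title, PubID, ISBN, Price, AuthID, Year, AName} → lossless.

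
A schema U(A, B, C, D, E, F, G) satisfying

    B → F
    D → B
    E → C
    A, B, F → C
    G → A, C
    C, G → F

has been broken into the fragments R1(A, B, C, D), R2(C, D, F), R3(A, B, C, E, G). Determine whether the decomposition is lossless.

No

Chase test. Columns are A, B, C, D, E, F, G; row i has aⱼ where attribute j ∈ Ri, else bᵢⱼ.
Initial tableau (one row per fragment):
  row 1: a1 a2 a3 a4 b15 b16 b17
  row 2: b21 b22 a3 a4 b25 a6 b27
  row 3: a1 a2 a3 b34 a5 b36 a7
Rows 1 and 3 agree on B; apply B→F and equate their F entries.
Rows 1 and 2 agree on D; apply D→B and equate their B entries.
Rows 1 and 2 agree on B; apply B→F and equate their F entries.
No row becomes fully distinguished — the join is lossy.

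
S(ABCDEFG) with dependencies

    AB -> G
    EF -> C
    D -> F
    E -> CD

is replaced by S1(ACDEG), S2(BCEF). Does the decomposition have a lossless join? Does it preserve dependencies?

Lossless test: (CE)⁺ = {CDEF}, which is a superkey of neither fragment — lossy.
Dependency preservation: the restricted closure of {AB} across the fragments never reaches {G}, so AB → G cannot be enforced without a join — not preserved.

lossy and not dependency-preserving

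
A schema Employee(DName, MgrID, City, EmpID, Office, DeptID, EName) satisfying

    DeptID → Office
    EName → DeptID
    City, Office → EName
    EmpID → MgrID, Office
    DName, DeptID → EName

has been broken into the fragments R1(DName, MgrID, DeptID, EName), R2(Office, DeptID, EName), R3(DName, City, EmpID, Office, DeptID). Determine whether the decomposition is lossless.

No

Chase test. Columns are DName, MgrID, City, EmpID, Office, DeptID, EName; row i has aⱼ where attribute j ∈ Ri, else bᵢⱼ.
Initial tableau (one row per fragment):
  row 1: a1 a2 b13 b14 b15 a6 a7
  row 2: b21 b22 b23 b24 a5 a6 a7
  row 3: a1 b32 a3 a4 a5 a6 b37
Rows 1 and 2 agree on DeptID; apply DeptID→Office and equate their Office entries.
Rows 1 and 3 agree on DName, DeptID; apply DName, DeptID→EName and equate their EName entries.
No row becomes fully distinguished — the join is lossy.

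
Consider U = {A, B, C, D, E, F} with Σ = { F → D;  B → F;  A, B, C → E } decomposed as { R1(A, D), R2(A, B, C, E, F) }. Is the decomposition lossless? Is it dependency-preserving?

Lossless test: (A)⁺ = {A}, which is a superkey of neither fragment — lossy.
Dependency preservation: the restricted closure of {F} across the fragments never reaches {D}, so F → D cannot be enforced without a join — not preserved.

lossy and not dependency-preserving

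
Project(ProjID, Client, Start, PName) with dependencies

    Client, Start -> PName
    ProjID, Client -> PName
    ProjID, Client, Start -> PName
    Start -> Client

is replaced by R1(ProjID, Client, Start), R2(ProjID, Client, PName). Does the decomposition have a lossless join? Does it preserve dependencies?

Lossless test: (ProjID, Client)⁺ = {ProjID, Client, PName}, which contains all of one fragment — lossless.
Dependency preservation: the restricted closure of {Client, Start} across the fragments never reaches {PName}, so Client, Start → PName cannot be enforced without a join — not preserved.

lossless but not dependency-preserving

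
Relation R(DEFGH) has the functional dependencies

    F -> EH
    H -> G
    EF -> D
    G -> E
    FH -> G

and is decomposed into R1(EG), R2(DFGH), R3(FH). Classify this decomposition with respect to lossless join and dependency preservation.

Lossless test (chase): Rows 2 and 3 agree on F; apply F→EH and equate their EH entries. Rows 2 and 3 agree on H; apply H→G and equate their G entries. Rows 2 and 3 agree on EF; apply EF→D and equate their D entries. Rows 1 and 2 agree on G; apply G→E and equate their E entries. Row 2 is now all distinguished symbols — the join is lossless.
Dependency preservation: F → EH; EF → D are not contained in any single fragment, but the restricted closure of each left-hand side across the fragments still reaches the right-hand side; the remaining FDs each lie inside some fragment. All dependencies are preserved.

lossless and dependency-preserving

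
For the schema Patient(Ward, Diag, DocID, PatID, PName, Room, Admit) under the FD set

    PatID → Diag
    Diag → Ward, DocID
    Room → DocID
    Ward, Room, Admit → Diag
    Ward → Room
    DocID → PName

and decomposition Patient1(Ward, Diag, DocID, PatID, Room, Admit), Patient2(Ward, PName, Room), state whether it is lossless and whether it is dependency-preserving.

Lossless test: (Ward, Room)⁺ = {Ward, DocID, PName, Room}, which contains all of one fragment — lossless.
Dependency preservation: the restricted closure of {DocID} across the fragments never reaches {PName}, so DocID → PName cannot be enforced without a join — not preserved.

lossless but not dependency-preserving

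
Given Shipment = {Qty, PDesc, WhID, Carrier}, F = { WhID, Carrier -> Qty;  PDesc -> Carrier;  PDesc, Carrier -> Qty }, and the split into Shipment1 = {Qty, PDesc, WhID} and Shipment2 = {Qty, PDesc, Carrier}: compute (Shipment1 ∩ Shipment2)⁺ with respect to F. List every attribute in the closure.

Shipment1 ∩ Shipment2 = {Qty, PDesc}.
PDesc → Carrier applies, adding Carrier
Closure: {Qty, PDesc, Carrier}.

Qty, PDesc, Carrier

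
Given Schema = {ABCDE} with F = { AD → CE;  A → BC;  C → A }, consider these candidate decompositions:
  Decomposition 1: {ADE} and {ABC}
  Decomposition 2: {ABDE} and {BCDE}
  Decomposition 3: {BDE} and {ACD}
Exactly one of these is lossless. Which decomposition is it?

Decomposition 1

Decomposition 1: common = {A}, closure = {ABC} → lossless.
Decomposition 2: common = {BDE}, closure = {BDE} → lossy.
Decomposition 3: common = {D}, closure = {D} → lossy.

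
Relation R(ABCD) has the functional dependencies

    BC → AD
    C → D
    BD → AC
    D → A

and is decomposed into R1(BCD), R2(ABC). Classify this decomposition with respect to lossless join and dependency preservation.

Lossless test: (BC)⁺ = {ABCD}, which contains all of one fragment — lossless.
Dependency preservation: the restricted closure of {D} across the fragments never reaches {A}, so D → A cannot be enforced without a join — not preserved.

lossless but not dependency-preserving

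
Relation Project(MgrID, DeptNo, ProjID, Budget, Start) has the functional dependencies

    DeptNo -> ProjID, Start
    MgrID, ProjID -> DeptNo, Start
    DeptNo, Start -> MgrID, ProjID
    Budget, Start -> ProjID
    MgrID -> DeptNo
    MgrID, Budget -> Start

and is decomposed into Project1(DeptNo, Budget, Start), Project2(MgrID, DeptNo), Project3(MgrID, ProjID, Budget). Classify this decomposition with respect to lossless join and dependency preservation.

Lossless test (chase): Rows 1 and 2 agree on DeptNo; apply DeptNo→ProjID, Start and equate their ProjID, Start entries. Rows 1 and 2 agree on DeptNo, Start; apply DeptNo, Start→MgrID, ProjID and equate their MgrID, ProjID entries. Rows 1 and 3 agree on MgrID; apply MgrID→DeptNo and equate their DeptNo entries. Rows 1 and 3 agree on MgrID, Budget; apply MgrID, Budget→Start and equate their Start entries. Rows 1 and 3 agree on DeptNo; apply DeptNo→ProjID, Start and equate their ProjID, Start entries. Row 1 is now all distinguished symbols — the join is lossless.
Dependency preservation: the restricted closure of {Budget, Start} across the fragments never reaches {ProjID}, so Budget, Start → ProjID cannot be enforced without a join — not preserved.

lossless but not dependency-preserving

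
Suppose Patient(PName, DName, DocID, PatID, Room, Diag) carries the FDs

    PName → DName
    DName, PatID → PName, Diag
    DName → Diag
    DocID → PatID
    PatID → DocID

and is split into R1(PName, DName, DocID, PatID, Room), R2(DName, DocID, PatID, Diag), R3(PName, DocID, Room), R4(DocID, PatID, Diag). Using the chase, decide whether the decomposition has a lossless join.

Chase test. Columns are PName, DName, DocID, PatID, Room, Diag; row i has aⱼ where attribute j ∈ Ri, else bᵢⱼ.
Initial tableau (one row per fragment):
  row 1: a1 a2 a3 a4 a5 b16
  row 2: b21 a2 a3 a4 b25 a6
  row 3: a1 b32 a3 b34 a5 b36
  row 4: b41 b42 a3 a4 b45 a6
Rows 1 and 3 agree on PName; apply PName→DName and equate their DName entries.
Rows 1 and 2 agree on DName, PatID; apply DName, PatID→PName, Diag and equate their PName, Diag entries.
Rows 1 and 3 agree on DName; apply DName→Diag and equate their Diag entries.
Rows 1 and 3 agree on DocID; apply DocID→PatID and equate their PatID entries.
Row 1 is now all distinguished symbols — the join is lossless.

Yes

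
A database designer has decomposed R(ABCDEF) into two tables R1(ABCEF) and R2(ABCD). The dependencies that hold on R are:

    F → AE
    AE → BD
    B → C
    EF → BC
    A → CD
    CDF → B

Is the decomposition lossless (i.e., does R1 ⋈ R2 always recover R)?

Common attributes: R1 ∩ R2 = {ABC}.
Closure of {ABC}: A → CD applies, adding D. So (ABC)⁺ = {ABCD}.
This closure contains every attribute of R2, so R1 ∩ R2 → R2. The join is lossless.

Yes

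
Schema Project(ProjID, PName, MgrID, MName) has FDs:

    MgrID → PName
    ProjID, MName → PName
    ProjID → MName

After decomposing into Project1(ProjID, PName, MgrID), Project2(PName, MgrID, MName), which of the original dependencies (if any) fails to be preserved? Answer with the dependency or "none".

ProjID → MName

Check ProjID → MName: no single fragment contains all of {ProjID, MName}, and the restricted closure of {ProjID} across the fragments never reaches {MName}.
MgrID → PName is preserved.
ProjID, MName → PName is preserved.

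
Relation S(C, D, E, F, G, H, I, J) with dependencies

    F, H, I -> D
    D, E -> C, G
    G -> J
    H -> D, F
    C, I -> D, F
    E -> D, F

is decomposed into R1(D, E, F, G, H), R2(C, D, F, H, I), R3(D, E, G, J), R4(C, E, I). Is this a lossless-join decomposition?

Chase test. Columns are C, D, E, F, G, H, I, J; row i has aⱼ where attribute j ∈ Ri, else bᵢⱼ.
Initial tableau (one row per fragment):
  row 1: b11 a2 a3 a4 a5 a6 b17 b18
  row 2: a1 a2 b23 a4 b25 a6 a7 b28
  row 3: b31 a2 a3 b34 a5 b36 b37 a8
  row 4: a1 b42 a3 b44 b45 b46 a7 b48
Rows 1 and 3 agree on D, E; apply D, E→C, G and equate their C, G entries.
Rows 1 and 3 agree on G; apply G→J and equate their J entries.
Rows 2 and 4 agree on C, I; apply C, I→D, F and equate their D, F entries.
Rows 1 and 3 agree on E; apply E→D, F and equate their D, F entries.
Rows 1 and 4 agree on D, E; apply D, E→C, G and equate their C, G entries.
Rows 1 and 4 agree on G; apply G→J and equate their J entries.
No row becomes fully distinguished — the join is lossy.

No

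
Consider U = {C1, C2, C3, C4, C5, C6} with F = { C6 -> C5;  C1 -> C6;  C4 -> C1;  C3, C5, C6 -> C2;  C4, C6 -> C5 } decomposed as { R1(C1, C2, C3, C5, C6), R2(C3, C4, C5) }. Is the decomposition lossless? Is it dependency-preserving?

lossy and not dependency-preserving

Lossless test: (C3, C5)⁺ = {C3, C5}, which is a superkey of neither fragment — lossy.
Dependency preservation: the restricted closure of {C4} across the fragments never reaches {C1}, so C4 → C1 cannot be enforced without a join — not preserved.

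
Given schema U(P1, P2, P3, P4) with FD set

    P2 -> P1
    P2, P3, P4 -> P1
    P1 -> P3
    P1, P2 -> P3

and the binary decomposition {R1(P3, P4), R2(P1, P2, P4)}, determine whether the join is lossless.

Common attributes: R1 ∩ R2 = {P4}.
No dependency enlarges {P4}, so (P4)⁺ = {P4}.
The closure contains neither all of R1 = {P3, P4} nor all of R2 = {P1, P2, P4}, so the common attributes are not a superkey of either fragment. The join is lossy.

No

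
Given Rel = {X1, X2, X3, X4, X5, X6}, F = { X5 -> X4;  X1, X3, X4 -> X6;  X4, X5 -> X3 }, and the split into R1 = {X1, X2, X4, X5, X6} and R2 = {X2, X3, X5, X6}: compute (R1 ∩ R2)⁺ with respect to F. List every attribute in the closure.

X2, X3, X4, X5, X6

R1 ∩ R2 = {X2, X5, X6}.
X5 → X4 applies, adding X4
X4, X5 → X3 applies, adding X3
Closure: {X2, X3, X4, X5, X6}.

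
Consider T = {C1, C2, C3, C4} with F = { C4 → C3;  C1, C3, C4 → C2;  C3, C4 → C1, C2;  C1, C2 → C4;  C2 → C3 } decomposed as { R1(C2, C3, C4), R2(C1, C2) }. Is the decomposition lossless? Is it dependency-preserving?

lossy and not dependency-preserving

Lossless test: (C2)⁺ = {C2, C3}, which is a superkey of neither fragment — lossy.
Dependency preservation: the restricted closure of {C3, C4} across the fragments never reaches {C1, C2}, so C3, C4 → C1, C2 cannot be enforced without a join — not preserved.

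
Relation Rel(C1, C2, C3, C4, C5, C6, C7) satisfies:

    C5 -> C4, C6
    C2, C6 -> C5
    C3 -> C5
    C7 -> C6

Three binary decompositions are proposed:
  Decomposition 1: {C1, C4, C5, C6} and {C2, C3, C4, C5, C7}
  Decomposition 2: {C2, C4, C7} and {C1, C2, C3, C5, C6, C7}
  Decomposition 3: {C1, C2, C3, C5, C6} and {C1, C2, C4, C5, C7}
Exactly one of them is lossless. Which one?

Decomposition 2

Decomposition 1: common = {C4, C5}, closure = {C4, C5, C6} → lossy.
Decomposition 2: common = {C2, C7}, closure = {C2, C4, C5, C6, C7} → lossless.
Decomposition 3: common = {C1, C2, C5}, closure = {C1, C2, C4, C5, C6} → lossy.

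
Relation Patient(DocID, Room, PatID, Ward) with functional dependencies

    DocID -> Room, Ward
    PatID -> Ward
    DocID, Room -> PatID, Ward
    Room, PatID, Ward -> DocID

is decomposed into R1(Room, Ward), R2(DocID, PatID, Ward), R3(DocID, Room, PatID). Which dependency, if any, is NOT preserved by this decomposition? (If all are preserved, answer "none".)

none

DocID → Room, Ward: restricted closure across fragments reaches Room, Ward.
PatID → Ward lies within R2.
DocID, Room → PatID, Ward: restricted closure across fragments reaches PatID, Ward.
Room, PatID, Ward → DocID: restricted closure across fragments reaches DocID.
Every dependency is enforceable on the fragments, so the decomposition is dependency-preserving.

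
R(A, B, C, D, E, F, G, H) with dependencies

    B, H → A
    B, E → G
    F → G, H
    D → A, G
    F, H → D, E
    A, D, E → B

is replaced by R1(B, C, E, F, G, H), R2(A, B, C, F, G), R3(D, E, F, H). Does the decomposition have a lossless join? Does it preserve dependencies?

lossless but not dependency-preserving

Lossless test (chase): Rows 1 and 2 agree on F; apply F→G, H and equate their G, H entries. Rows 1 and 3 agree on F; apply F→G, H and equate their G, H entries. Rows 1 and 2 agree on F, H; apply F, H→D, E and equate their D, E entries. Rows 1 and 3 agree on F, H; apply F, H→D, E and equate their D, E entries. Rows 1 and 2 agree on B, H; apply B, H→A and equate their A entries. Rows 1 and 3 agree on D; apply D→A, G and equate their A, G entries. Rows 1 and 3 agree on A, D, E; apply A, D, E→B and equate their B entries. Row 1 is now all distinguished symbols — the join is lossless.
Dependency preservation: the restricted closure of {B, H} across the fragments never reaches {A}, so B, H → A cannot be enforced without a join — not preserved.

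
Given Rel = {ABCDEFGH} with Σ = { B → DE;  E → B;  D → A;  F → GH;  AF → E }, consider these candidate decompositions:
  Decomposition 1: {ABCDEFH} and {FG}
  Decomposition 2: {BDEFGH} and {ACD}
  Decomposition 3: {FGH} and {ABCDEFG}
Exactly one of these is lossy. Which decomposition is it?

Decomposition 2

Decomposition 1: common = {F}, closure = {FGH} → lossless.
Decomposition 2: common = {D}, closure = {AD} → lossy.
Decomposition 3: common = {FG}, closure = {FGH} → lossless.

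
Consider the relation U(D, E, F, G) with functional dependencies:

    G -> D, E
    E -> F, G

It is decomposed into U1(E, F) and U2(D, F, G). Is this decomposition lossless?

No

Common attributes: U1 ∩ U2 = {F}.
No dependency enlarges {F}, so (F)⁺ = {F}.
The closure contains neither all of U1 = {E, F} nor all of U2 = {D, F, G}, so the common attributes are not a superkey of either fragment. The join is lossy.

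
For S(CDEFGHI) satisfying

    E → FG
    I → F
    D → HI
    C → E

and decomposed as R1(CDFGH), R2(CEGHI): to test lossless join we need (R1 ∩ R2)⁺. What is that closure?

CEFGH

R1 ∩ R2 = {CGH}.
C → E applies, adding E
E → FG applies, adding F
Closure: {CEFGH}.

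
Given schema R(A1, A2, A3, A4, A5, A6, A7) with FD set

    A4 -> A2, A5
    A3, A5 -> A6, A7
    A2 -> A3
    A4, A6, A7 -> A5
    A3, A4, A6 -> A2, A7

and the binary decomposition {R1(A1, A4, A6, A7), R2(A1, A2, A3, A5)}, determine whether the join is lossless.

No

Common attributes: R1 ∩ R2 = {A1}.
No dependency enlarges {A1}, so (A1)⁺ = {A1}.
The closure contains neither all of R1 = {A1, A4, A6, A7} nor all of R2 = {A1, A2, A3, A5}, so the common attributes are not a superkey of either fragment. The join is lossy.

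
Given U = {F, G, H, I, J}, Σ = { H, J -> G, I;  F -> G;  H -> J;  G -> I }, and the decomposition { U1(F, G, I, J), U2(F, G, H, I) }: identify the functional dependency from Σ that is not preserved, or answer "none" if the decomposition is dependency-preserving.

H -> J

Check H → J: no single fragment contains all of {H, J}, and the restricted closure of {H} across the fragments never reaches {J}.
H, J → G, I is preserved.
F → G is preserved.
G → I is preserved.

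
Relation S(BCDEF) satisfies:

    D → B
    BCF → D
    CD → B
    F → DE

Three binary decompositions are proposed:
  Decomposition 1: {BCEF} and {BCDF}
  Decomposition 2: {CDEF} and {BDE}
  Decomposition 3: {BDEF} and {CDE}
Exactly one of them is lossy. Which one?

Decomposition 1: common = {BCF}, closure = {BCDEF} → lossless.
Decomposition 2: common = {DE}, closure = {BDE} → lossless.
Decomposition 3: common = {DE}, closure = {BDE} → lossy.

Decomposition 3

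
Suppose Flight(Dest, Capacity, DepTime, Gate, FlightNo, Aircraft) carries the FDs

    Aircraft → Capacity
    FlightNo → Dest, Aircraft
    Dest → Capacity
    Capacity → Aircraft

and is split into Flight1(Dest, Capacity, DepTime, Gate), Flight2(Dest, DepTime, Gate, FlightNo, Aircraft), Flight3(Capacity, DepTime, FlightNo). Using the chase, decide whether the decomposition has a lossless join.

Chase test. Columns are Dest, Capacity, DepTime, Gate, FlightNo, Aircraft; row i has aⱼ where attribute j ∈ Flighti, else bᵢⱼ.
Initial tableau (one row per fragment):
  row 1: a1 a2 a3 a4 b15 b16
  row 2: a1 b22 a3 a4 a5 a6
  row 3: b31 a2 a3 b34 a5 b36
Rows 2 and 3 agree on FlightNo; apply FlightNo→Dest, Aircraft and equate their Dest, Aircraft entries.
Rows 1 and 2 agree on Dest; apply Dest→Capacity and equate their Capacity entries.
Rows 1 and 2 agree on Capacity; apply Capacity→Aircraft and equate their Aircraft entries.
Row 2 is now all distinguished symbols — the join is lossless.

Yes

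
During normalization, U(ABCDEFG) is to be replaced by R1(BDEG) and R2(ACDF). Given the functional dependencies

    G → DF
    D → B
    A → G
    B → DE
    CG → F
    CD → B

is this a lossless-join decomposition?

Common attributes: R1 ∩ R2 = {D}.
Closure of {D}: D → B applies, adding B; B → DE applies, adding E. So (D)⁺ = {BDE}.
The closure contains neither all of R1 = {BDEG} nor all of R2 = {ACDF}, so the common attributes are not a superkey of either fragment. The join is lossy.

No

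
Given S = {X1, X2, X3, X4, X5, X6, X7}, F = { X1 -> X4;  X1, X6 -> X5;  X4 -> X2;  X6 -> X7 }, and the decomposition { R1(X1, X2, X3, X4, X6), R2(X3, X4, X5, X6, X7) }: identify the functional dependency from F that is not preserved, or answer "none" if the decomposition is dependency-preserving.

Check X1, X6 → X5: no single fragment contains all of {X1, X5, X6}, and the restricted closure of {X1, X6} across the fragments never reaches {X5}.
X1 → X4 is preserved.
X4 → X2 is preserved.
X6 → X7 is preserved.

X1, X6 -> X5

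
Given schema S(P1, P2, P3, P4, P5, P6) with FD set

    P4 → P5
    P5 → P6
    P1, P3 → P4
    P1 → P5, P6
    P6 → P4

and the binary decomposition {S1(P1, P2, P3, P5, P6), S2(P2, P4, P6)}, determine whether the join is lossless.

Yes

Common attributes: S1 ∩ S2 = {P2, P6}.
Closure of {P2, P6}: P6 → P4 applies, adding P4; P4 → P5 applies, adding P5. So (P2, P6)⁺ = {P2, P4, P5, P6}.
This closure contains every attribute of S2, so S1 ∩ S2 → S2. The join is lossless.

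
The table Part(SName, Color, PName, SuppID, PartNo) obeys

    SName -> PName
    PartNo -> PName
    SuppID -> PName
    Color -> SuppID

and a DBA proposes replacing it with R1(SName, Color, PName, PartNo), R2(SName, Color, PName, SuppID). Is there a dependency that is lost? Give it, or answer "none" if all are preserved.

SName → PName lies within R1.
PartNo → PName lies within R1.
SuppID → PName lies within R2.
Color → SuppID lies within R2.
Every dependency is enforceable on the fragments, so the decomposition is dependency-preserving.

none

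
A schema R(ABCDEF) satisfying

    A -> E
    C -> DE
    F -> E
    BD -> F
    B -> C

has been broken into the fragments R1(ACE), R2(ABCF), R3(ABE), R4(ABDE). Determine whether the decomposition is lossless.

Yes

Chase test. Columns are ABCDEF; row i has aⱼ where attribute j ∈ Ri, else bᵢⱼ.
Initial tableau (one row per fragment):
  row 1: a1 b12 a3 b14 a5 b16
  row 2: a1 a2 a3 b24 b25 a6
  row 3: a1 a2 b33 b34 a5 b36
  row 4: a1 a2 b43 a4 a5 b46
Rows 1 and 2 agree on A; apply A→E and equate their E entries.
Rows 1 and 2 agree on C; apply C→DE and equate their DE entries.
Rows 2 and 3 agree on B; apply B→C and equate their C entries.
Rows 2 and 4 agree on B; apply B→C and equate their C entries.
Rows 1 and 3 agree on C; apply C→DE and equate their DE entries.
Rows 1 and 4 agree on C; apply C→DE and equate their DE entries.
Rows 2 and 3 agree on BD; apply BD→F and equate their F entries.
Rows 2 and 4 agree on BD; apply BD→F and equate their F entries.
Row 2 is now all distinguished symbols — the join is lossless.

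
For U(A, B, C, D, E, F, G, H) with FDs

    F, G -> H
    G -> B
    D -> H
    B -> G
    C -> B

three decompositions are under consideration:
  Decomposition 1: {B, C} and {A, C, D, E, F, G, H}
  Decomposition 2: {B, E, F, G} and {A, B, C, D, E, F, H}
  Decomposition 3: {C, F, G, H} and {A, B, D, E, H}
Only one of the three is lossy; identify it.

Decomposition 3

Decomposition 1: common = {C}, closure = {B, C, G} → lossless.
Decomposition 2: common = {B, E, F}, closure = {B, E, F, G, H} → lossless.
Decomposition 3: common = {H}, closure = {H} → lossy.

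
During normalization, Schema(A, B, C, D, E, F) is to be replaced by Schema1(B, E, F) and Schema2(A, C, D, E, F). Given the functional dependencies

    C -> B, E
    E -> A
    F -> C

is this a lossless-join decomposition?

Common attributes: Schema1 ∩ Schema2 = {E, F}.
Closure of {E, F}: E → A applies, adding A; F → C applies, adding C; C → B, E applies, adding B. So (E, F)⁺ = {A, B, C, E, F}.
This closure contains every attribute of Schema1, so Schema1 ∩ Schema2 → Schema1. The join is lossless.

Yes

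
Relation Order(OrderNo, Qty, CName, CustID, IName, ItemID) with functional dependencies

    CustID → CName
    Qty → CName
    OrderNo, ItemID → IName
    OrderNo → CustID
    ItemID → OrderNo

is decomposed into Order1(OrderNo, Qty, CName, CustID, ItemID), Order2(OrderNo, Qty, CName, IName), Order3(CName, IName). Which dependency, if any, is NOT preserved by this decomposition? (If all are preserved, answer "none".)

OrderNo, ItemID → IName

Check OrderNo, ItemID → IName: no single fragment contains all of {OrderNo, IName, ItemID}, and the restricted closure of {OrderNo, ItemID} across the fragments never reaches {IName}.
CustID → CName is preserved.
Qty → CName is preserved.
OrderNo → CustID is preserved.
ItemID → OrderNo is preserved.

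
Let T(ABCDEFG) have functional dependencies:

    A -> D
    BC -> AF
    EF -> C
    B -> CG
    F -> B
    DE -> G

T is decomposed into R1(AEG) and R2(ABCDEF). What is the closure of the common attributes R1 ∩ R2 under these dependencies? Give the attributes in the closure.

ADEG

R1 ∩ R2 = {AE}.
A → D applies, adding D
DE → G applies, adding G
Closure: {ADEG}.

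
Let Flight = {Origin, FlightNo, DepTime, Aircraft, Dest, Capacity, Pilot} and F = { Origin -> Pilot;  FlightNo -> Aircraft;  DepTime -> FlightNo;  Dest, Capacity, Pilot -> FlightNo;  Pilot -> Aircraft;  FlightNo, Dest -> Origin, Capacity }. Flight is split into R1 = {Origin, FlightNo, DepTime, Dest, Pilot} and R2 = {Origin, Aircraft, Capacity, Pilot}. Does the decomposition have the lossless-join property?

No

Common attributes: R1 ∩ R2 = {Origin, Pilot}.
Closure of {Origin, Pilot}: Pilot → Aircraft applies, adding Aircraft. So (Origin, Pilot)⁺ = {Origin, Aircraft, Pilot}.
The closure contains neither all of R1 = {Origin, FlightNo, DepTime, Dest, Pilot} nor all of R2 = {Origin, Aircraft, Capacity, Pilot}, so the common attributes are not a superkey of either fragment. The join is lossy.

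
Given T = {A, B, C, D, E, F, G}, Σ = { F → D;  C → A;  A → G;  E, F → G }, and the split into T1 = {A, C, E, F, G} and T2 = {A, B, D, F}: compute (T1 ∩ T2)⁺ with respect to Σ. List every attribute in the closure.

A, D, F, G

T1 ∩ T2 = {A, F}.
F → D applies, adding D
A → G applies, adding G
Closure: {A, D, F, G}.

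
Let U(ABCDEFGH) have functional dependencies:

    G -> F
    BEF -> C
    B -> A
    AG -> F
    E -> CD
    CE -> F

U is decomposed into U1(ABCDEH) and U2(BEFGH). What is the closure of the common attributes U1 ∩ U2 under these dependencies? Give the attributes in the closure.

ABCDEFH

U1 ∩ U2 = {BEH}.
B → A applies, adding A
E → CD applies, adding CD
CE → F applies, adding F
Closure: {ABCDEFH}.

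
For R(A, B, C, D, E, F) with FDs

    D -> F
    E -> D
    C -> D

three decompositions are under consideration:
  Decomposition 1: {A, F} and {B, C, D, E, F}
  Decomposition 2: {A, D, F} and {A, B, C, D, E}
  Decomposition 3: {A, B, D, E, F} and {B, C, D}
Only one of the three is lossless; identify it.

Decomposition 2

Decomposition 1: common = {F}, closure = {F} → lossy.
Decomposition 2: common = {A, D}, closure = {A, D, F} → lossless.
Decomposition 3: common = {B, D}, closure = {B, D, F} → lossy.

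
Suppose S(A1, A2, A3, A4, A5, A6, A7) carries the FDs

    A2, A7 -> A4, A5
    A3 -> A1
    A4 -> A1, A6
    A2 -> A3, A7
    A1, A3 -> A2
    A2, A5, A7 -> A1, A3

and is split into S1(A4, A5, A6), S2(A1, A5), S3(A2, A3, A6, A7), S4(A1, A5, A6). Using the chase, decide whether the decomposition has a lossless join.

Chase test. Columns are A1, A2, A3, A4, A5, A6, A7; row i has aⱼ where attribute j ∈ Si, else bᵢⱼ.
Initial tableau (one row per fragment):
  row 1: b11 b12 b13 a4 a5 a6 b17
  row 2: a1 b22 b23 b24 a5 b26 b27
  row 3: b31 a2 a3 b34 b35 a6 a7
  row 4: a1 b42 b43 b44 a5 a6 b47
No row becomes fully distinguished — the join is lossy.

No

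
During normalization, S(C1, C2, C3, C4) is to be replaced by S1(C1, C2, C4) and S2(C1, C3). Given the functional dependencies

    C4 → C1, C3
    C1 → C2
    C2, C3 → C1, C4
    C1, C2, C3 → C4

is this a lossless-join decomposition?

Common attributes: S1 ∩ S2 = {C1}.
Closure of {C1}: C1 → C2 applies, adding C2. So (C1)⁺ = {C1, C2}.
The closure contains neither all of S1 = {C1, C2, C4} nor all of S2 = {C1, C3}, so the common attributes are not a superkey of either fragment. The join is lossy.

No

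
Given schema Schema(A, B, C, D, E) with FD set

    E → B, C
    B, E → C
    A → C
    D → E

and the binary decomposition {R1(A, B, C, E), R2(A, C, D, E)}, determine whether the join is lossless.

Common attributes: R1 ∩ R2 = {A, C, E}.
Closure of {A, C, E}: E → B, C applies, adding B. So (A, C, E)⁺ = {A, B, C, E}.
This closure contains every attribute of R1, so R1 ∩ R2 → R1. The join is lossless.

Yes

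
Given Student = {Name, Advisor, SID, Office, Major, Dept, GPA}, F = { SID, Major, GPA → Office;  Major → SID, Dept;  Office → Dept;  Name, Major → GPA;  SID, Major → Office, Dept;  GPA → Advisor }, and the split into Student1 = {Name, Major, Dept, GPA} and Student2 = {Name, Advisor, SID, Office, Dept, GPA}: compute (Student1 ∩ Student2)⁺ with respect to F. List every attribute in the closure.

Student1 ∩ Student2 = {Name, Dept, GPA}.
GPA → Advisor applies, adding Advisor
Closure: {Name, Advisor, Dept, GPA}.

Name, Advisor, Dept, GPA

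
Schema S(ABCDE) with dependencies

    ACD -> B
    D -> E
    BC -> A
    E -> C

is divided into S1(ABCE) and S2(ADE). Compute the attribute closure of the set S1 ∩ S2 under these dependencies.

S1 ∩ S2 = {AE}.
E → C applies, adding C
Closure: {ACE}.

ACE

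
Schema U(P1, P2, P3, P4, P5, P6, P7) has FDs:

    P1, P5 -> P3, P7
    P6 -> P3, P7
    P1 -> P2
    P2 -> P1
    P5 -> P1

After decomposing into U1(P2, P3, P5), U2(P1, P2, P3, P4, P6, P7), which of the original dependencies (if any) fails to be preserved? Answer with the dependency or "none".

Check P1, P5 → P3, P7: no single fragment contains all of {P1, P3, P5, P7}, and the restricted closure of {P1, P5} across the fragments never reaches {P3, P7}.
P6 → P3, P7 is preserved.
P1 → P2 is preserved.
P2 → P1 is preserved.
P5 → P1 is preserved.

P1, P5 -> P3, P7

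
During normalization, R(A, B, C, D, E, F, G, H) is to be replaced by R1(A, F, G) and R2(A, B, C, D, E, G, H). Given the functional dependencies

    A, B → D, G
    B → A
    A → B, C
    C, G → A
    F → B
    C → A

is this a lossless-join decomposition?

No

Common attributes: R1 ∩ R2 = {A, G}.
Closure of {A, G}: A → B, C applies, adding B, C; A, B → D, G applies, adding D. So (A, G)⁺ = {A, B, C, D, G}.
The closure contains neither all of R1 = {A, F, G} nor all of R2 = {A, B, C, D, E, G, H}, so the common attributes are not a superkey of either fragment. The join is lossy.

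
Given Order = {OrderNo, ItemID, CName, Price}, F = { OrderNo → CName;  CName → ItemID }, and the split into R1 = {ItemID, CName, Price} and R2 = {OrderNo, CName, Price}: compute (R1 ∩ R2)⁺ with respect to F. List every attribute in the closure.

ItemID, CName, Price

R1 ∩ R2 = {CName, Price}.
CName → ItemID applies, adding ItemID
Closure: {ItemID, CName, Price}.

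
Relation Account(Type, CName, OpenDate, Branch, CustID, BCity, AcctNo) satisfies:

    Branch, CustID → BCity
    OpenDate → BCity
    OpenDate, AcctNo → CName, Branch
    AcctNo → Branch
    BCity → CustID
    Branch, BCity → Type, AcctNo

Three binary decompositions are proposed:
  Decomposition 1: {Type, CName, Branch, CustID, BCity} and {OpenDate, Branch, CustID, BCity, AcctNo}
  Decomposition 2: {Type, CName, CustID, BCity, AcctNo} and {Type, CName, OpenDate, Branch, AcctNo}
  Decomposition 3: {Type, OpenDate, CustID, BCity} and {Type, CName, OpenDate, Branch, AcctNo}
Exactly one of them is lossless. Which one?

Decomposition 1: common = {Branch, CustID, BCity}, closure = {Type, Branch, CustID, BCity, AcctNo} → lossy.
Decomposition 2: common = {Type, CName, AcctNo}, closure = {Type, CName, Branch, AcctNo} → lossy.
Decomposition 3: common = {Type, OpenDate}, closure = {Type, OpenDate, CustID, BCity} → lossless.

Decomposition 3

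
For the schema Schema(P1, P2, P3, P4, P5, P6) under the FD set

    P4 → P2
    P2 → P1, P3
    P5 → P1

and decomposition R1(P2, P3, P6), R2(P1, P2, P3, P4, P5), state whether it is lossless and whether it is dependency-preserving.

lossy but dependency-preserving

Lossless test: (P2, P3)⁺ = {P1, P2, P3}, which is a superkey of neither fragment — lossy.
Dependency preservation: every FD's attributes lie within a single fragment, so each can be enforced locally — preserved.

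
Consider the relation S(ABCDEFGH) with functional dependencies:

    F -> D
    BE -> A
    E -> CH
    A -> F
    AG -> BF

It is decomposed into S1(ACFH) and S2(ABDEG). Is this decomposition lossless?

Common attributes: S1 ∩ S2 = {A}.
Closure of {A}: A → F applies, adding F; F → D applies, adding D. So (A)⁺ = {ADF}.
The closure contains neither all of S1 = {ACFH} nor all of S2 = {ABDEG}, so the common attributes are not a superkey of either fragment. The join is lossy.

No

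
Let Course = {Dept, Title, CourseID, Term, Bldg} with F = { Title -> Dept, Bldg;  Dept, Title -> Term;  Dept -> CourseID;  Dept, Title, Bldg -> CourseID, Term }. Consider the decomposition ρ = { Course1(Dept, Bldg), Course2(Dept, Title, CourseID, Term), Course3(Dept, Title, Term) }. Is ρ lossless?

Chase test. Columns are Dept, Title, CourseID, Term, Bldg; row i has aⱼ where attribute j ∈ Coursei, else bᵢⱼ.
Initial tableau (one row per fragment):
  row 1: a1 b12 b13 b14 a5
  row 2: a1 a2 a3 a4 b25
  row 3: a1 a2 b33 a4 b35
Rows 2 and 3 agree on Title; apply Title→Dept, Bldg and equate their Dept, Bldg entries.
Rows 1 and 2 agree on Dept; apply Dept→CourseID and equate their CourseID entries.
Rows 1 and 3 agree on Dept; apply Dept→CourseID and equate their CourseID entries.
No row becomes fully distinguished — the join is lossy.

No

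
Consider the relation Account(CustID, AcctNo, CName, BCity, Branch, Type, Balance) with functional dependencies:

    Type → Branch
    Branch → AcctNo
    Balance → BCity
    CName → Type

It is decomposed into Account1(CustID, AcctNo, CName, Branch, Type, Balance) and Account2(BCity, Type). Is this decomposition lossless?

Common attributes: Account1 ∩ Account2 = {Type}.
Closure of {Type}: Type → Branch applies, adding Branch; Branch → AcctNo applies, adding AcctNo. So (Type)⁺ = {AcctNo, Branch, Type}.
The closure contains neither all of Account1 = {CustID, AcctNo, CName, Branch, Type, Balance} nor all of Account2 = {BCity, Type}, so the common attributes are not a superkey of either fragment. The join is lossy.

No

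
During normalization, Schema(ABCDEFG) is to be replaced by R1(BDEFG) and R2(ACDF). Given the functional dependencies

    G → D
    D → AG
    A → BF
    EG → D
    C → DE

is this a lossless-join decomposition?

No

Common attributes: R1 ∩ R2 = {DF}.
Closure of {DF}: D → AG applies, adding AG; A → BF applies, adding B. So (DF)⁺ = {ABDFG}.
The closure contains neither all of R1 = {BDEFG} nor all of R2 = {ACDF}, so the common attributes are not a superkey of either fragment. The join is lossy.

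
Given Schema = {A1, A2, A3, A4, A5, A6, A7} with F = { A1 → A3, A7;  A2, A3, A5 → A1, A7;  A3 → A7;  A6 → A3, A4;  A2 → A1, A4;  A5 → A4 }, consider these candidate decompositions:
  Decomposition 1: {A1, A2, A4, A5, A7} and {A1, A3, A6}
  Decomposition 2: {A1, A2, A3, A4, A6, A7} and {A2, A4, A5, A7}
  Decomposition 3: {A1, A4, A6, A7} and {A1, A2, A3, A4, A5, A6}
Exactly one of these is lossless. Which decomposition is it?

Decomposition 3

Decomposition 1: common = {A1}, closure = {A1, A3, A7} → lossy.
Decomposition 2: common = {A2, A4, A7}, closure = {A1, A2, A3, A4, A7} → lossy.
Decomposition 3: common = {A1, A4, A6}, closure = {A1, A3, A4, A6, A7} → lossless.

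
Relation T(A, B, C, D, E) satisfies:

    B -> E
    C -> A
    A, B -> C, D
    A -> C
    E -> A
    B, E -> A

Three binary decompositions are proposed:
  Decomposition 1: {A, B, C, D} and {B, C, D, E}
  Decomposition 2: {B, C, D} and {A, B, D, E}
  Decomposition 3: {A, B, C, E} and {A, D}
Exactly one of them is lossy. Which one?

Decomposition 1: common = {B, C, D}, closure = {A, B, C, D, E} → lossless.
Decomposition 2: common = {B, D}, closure = {A, B, C, D, E} → lossless.
Decomposition 3: common = {A}, closure = {A, C} → lossy.

Decomposition 3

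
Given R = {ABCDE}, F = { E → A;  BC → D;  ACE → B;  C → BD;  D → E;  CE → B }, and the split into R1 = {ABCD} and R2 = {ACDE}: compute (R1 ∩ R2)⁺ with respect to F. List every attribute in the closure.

ABCDE

R1 ∩ R2 = {ACD}.
C → BD applies, adding B
D → E applies, adding E
Closure: {ABCDE}.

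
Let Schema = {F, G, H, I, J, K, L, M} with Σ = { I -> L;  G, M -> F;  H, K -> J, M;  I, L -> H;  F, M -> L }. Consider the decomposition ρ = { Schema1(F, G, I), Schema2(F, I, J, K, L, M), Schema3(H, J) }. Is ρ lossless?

Chase test. Columns are F, G, H, I, J, K, L, M; row i has aⱼ where attribute j ∈ Schemai, else bᵢⱼ.
Initial tableau (one row per fragment):
  row 1: a1 a2 b13 a4 b15 b16 b17 b18
  row 2: a1 b22 b23 a4 a5 a6 a7 a8
  row 3: b31 b32 a3 b34 a5 b36 b37 b38
Rows 1 and 2 agree on I; apply I→L and equate their L entries.
Rows 1 and 2 agree on I, L; apply I, L→H and equate their H entries.
No row becomes fully distinguished — the join is lossy.

No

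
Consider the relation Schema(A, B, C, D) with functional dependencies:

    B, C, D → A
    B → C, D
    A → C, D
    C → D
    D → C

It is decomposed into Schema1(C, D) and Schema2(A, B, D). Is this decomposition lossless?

Yes

Common attributes: Schema1 ∩ Schema2 = {D}.
Closure of {D}: D → C applies, adding C. So (D)⁺ = {C, D}.
This closure contains every attribute of Schema1, so Schema1 ∩ Schema2 → Schema1. The join is lossless.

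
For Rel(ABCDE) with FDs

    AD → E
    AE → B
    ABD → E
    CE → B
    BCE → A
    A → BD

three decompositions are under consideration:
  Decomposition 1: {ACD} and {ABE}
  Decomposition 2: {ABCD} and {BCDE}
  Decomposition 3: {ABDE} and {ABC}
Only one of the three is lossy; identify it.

Decomposition 1: common = {A}, closure = {ABDE} → lossless.
Decomposition 2: common = {BCD}, closure = {BCD} → lossy.
Decomposition 3: common = {AB}, closure = {ABDE} → lossless.

Decomposition 2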